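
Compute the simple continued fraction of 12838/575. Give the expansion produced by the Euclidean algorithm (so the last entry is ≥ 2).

[22; 3, 17, 11]

12838 = 22*575 + 188
575 = 3*188 + 11
188 = 17*11 + 1
11 = 11*1 + 0  (stop)
So 12838/575 = [22; 3, 17, 11].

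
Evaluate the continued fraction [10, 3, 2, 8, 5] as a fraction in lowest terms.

Using pₖ = aₖpₖ₋₁ + pₖ₋₂ and qₖ = aₖqₖ₋₁ + qₖ₋₂:
  k=0: a=10, p=10, q=1
  k=1: a=3, p=31, q=3
  k=2: a=2, p=72, q=7
  k=3: a=8, p=607, q=59
  k=4: a=5, p=3107, q=302

3107/302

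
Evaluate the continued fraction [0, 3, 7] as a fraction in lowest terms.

Fold from the inside: start with 7/1.
  3 + 1/7 = 22/7
  0 + 7/22 = 7/22

7/22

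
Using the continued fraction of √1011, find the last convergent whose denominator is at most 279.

√1011 = [31; 1, 3, 1, 9, 1, 3, 1, 62, …] (period length 8).
Convergents:
  p_0/q_0 = 31/1
  p_1/q_1 = 32/1
  p_2/q_2 = 127/4
  p_3/q_3 = 159/5
  p_4/q_4 = 1558/49
  p_5/q_5 = 1717/54
  p_6/q_6 = 6709/211
  p_7/q_7 = 8426/265
  p_8/q_8 = 529121/16641
q_7 = 265 ≤ 279 < 16641 = q_8, so the answer is 8426/265.

8426/265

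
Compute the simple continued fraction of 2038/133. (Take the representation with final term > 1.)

[15; 3, 10, 1, 3]

2038 = 15*133 + 43
133 = 3*43 + 4
43 = 10*4 + 3
4 = 1*3 + 1
3 = 3*1 + 0  (stop)
So 2038/133 = [15; 3, 10, 1, 3].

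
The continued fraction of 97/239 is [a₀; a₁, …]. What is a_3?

6

97 = 0·239 + 97   →  a_0 = 0
239 = 2·97 + 45   →  a_1 = 2
97 = 2·45 + 7   →  a_2 = 2
45 = 6·7 + 3   →  a_3 = 6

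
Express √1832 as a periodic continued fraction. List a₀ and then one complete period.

[42; 1, 4, 21, 4, 1, 84]

a₀ = ⌊√1832⌋ = 42.
With m₀=0, d₀=1 and mₖ₊₁ = dₖaₖ − mₖ, dₖ₊₁ = (n − mₖ₊₁²)/dₖ, aₖ₊₁ = ⌊(a₀+mₖ₊₁)/dₖ₊₁⌋:
  k=1: m=42, d=68, a=1
  k=2: m=26, d=17, a=4
  k=3: m=42, d=4, a=21
  k=4: m=42, d=17, a=4
  k=5: m=26, d=68, a=1
  k=6: m=42, d=1, a=84
d=1 and a=2a₀=84 at k=6, so the next step gives (m, d) = (42, 68) again — its k=1 value — and the period has length 6.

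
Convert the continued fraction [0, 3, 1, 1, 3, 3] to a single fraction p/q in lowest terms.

Using pₖ = aₖpₖ₋₁ + pₖ₋₂ and qₖ = aₖqₖ₋₁ + qₖ₋₂:
  k=0: a=0, p=0, q=1
  k=1: a=3, p=1, q=3
  k=2: a=1, p=1, q=4
  k=3: a=1, p=2, q=7
  k=4: a=3, p=7, q=25
  k=5: a=3, p=23, q=82

23/82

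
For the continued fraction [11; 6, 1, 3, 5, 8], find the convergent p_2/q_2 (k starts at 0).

Using pₖ = aₖpₖ₋₁ + pₖ₋₂, qₖ = aₖqₖ₋₁ + qₖ₋₂ (with p₋₁=1, p₋₂=0, q₋₁=0, q₋₂=1):
  k=0: a=11, p=11, q=1
  k=1: a=6, p=67, q=6
  k=2: a=1, p=78, q=7

78/7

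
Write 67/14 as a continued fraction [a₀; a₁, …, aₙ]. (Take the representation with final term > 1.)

[4; 1, 3, 1, 2]

67 = 4×14 + 11
14 = 1×11 + 3
11 = 3×3 + 2
3 = 1×2 + 1
2 = 2×1 + 0  (stop)
So 67/14 = [4; 1, 3, 1, 2].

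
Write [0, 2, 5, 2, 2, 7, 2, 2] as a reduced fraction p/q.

1054/2303

Fold from the inside: start with 2/1.
  2 + 1/2 = 5/2
  7 + 2/5 = 37/5
  2 + 5/37 = 79/37
  2 + 37/79 = 195/79
  5 + 79/195 = 1054/195
  2 + 195/1054 = 2303/1054
  0 + 1054/2303 = 1054/2303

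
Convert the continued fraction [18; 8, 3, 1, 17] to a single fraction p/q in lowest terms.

Fold from the inside: start with 17/1.
  1 + 1/17 = 18/17
  3 + 17/18 = 71/18
  8 + 18/71 = 586/71
  18 + 71/586 = 10619/586

10619/586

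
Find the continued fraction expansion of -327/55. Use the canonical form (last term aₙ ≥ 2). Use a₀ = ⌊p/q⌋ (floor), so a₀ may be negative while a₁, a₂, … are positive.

[-6; 18, 3]

-327 = -6·55 + 3
55 = 18·3 + 1
3 = 3·1 + 0  (stop)
So -327/55 = [-6; 18, 3].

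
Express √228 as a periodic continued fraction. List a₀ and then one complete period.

a₀ = ⌊√228⌋ = 15.
With m₀=0, d₀=1 and mₖ₊₁ = dₖaₖ − mₖ, dₖ₊₁ = (n − mₖ₊₁²)/dₖ, aₖ₊₁ = ⌊(a₀+mₖ₊₁)/dₖ₊₁⌋:
  k=1: m=15, d=3, a=10
  k=2: m=15, d=1, a=30
d=1 and a=2a₀=30 at k=2, so the next step gives (m, d) = (15, 3) again — its k=1 value — and the period has length 2.

[15; 10, 30]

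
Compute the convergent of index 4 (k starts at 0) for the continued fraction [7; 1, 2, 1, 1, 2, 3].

54/7

Using pₖ = aₖpₖ₋₁ + pₖ₋₂, qₖ = aₖqₖ₋₁ + qₖ₋₂ (with p₋₁=1, p₋₂=0, q₋₁=0, q₋₂=1):
  k=0: a=7, p=7, q=1
  k=1: a=1, p=8, q=1
  k=2: a=2, p=23, q=3
  k=3: a=1, p=31, q=4
  k=4: a=1, p=54, q=7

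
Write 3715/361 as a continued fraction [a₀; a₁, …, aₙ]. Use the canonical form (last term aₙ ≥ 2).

[10; 3, 2, 3, 1, 1, 6]

3715 = 10×361 + 105
361 = 3×105 + 46
105 = 2×46 + 13
46 = 3×13 + 7
13 = 1×7 + 6
7 = 1×6 + 1
6 = 6×1 + 0  (stop)
So 3715/361 = [10; 3, 2, 3, 1, 1, 6].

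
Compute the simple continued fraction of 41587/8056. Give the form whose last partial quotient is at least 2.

[5; 6, 6, 9, 3, 3, 2]

41587 = 5·8056 + 1307
8056 = 6·1307 + 214
1307 = 6·214 + 23
214 = 9·23 + 7
23 = 3·7 + 2
7 = 3·2 + 1
2 = 2·1 + 0  (stop)
So 41587/8056 = [5; 6, 6, 9, 3, 3, 2].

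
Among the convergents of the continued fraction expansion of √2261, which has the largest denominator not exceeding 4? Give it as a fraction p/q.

√2261 = [47; 1, 1, 4, 1, 1, 94, …] (period length 6).
Convergents:
  p_0/q_0 = 47/1
  p_1/q_1 = 48/1
  p_2/q_2 = 95/2
  p_3/q_3 = 428/9
q_2 = 2 ≤ 4 < 9 = q_3, so the answer is 95/2.

95/2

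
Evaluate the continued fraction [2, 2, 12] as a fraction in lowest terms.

62/25

Fold from the inside: start with 12/1.
  2 + 1/12 = 25/12
  2 + 12/25 = 62/25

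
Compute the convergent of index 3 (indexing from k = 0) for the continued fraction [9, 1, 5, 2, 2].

128/13

Using pₖ = aₖpₖ₋₁ + pₖ₋₂, qₖ = aₖqₖ₋₁ + qₖ₋₂ (with p₋₁=1, p₋₂=0, q₋₁=0, q₋₂=1):
  k=0: a=9, p=9, q=1
  k=1: a=1, p=10, q=1
  k=2: a=5, p=59, q=6
  k=3: a=2, p=128, q=13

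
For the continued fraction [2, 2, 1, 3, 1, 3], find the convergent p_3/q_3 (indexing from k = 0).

Using pₖ = aₖpₖ₋₁ + pₖ₋₂, qₖ = aₖqₖ₋₁ + qₖ₋₂ (with p₋₁=1, p₋₂=0, q₋₁=0, q₋₂=1):
  k=0: a=2, p=2, q=1
  k=1: a=2, p=5, q=2
  k=2: a=1, p=7, q=3
  k=3: a=3, p=26, q=11

26/11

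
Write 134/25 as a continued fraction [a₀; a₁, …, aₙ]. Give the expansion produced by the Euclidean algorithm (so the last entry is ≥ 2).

134 = 5×25 + 9
25 = 2×9 + 7
9 = 1×7 + 2
7 = 3×2 + 1
2 = 2×1 + 0  (stop)
So 134/25 = [5; 2, 1, 3, 2].

[5; 2, 1, 3, 2]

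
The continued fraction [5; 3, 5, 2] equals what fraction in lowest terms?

186/35

Fold from the inside: start with 2/1.
  5 + 1/2 = 11/2
  3 + 2/11 = 35/11
  5 + 11/35 = 186/35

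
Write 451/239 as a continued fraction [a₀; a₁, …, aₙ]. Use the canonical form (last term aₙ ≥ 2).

451 = 1×239 + 212
239 = 1×212 + 27
212 = 7×27 + 23
27 = 1×23 + 4
23 = 5×4 + 3
4 = 1×3 + 1
3 = 3×1 + 0  (stop)
So 451/239 = [1; 1, 7, 1, 5, 1, 3].

[1; 1, 7, 1, 5, 1, 3]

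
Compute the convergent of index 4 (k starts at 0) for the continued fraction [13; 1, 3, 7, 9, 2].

Using pₖ = aₖpₖ₋₁ + pₖ₋₂, qₖ = aₖqₖ₋₁ + qₖ₋₂ (with p₋₁=1, p₋₂=0, q₋₁=0, q₋₂=1):
  k=0: a=13, p=13, q=1
  k=1: a=1, p=14, q=1
  k=2: a=3, p=55, q=4
  k=3: a=7, p=399, q=29
  k=4: a=9, p=3646, q=265

3646/265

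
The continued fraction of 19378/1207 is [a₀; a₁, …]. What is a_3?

2

19378 = 16·1207 + 66   →  a_0 = 16
1207 = 18·66 + 19   →  a_1 = 18
66 = 3·19 + 9   →  a_2 = 3
19 = 2·9 + 1   →  a_3 = 2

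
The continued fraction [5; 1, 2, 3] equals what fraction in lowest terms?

Fold from the inside: start with 3/1.
  2 + 1/3 = 7/3
  1 + 3/7 = 10/7
  5 + 7/10 = 57/10

57/10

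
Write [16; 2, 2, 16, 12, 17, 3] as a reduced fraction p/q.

Fold from the inside: start with 3/1.
  17 + 1/3 = 52/3
  12 + 3/52 = 627/52
  16 + 52/627 = 10084/627
  2 + 627/10084 = 20795/10084
  2 + 10084/20795 = 51674/20795
  16 + 20795/51674 = 847579/51674

847579/51674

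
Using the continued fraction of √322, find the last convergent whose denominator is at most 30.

323/18

√322 = [17; 1, 16, 1, 34, …] (period length 4).
Convergents:
  p_0/q_0 = 17/1
  p_1/q_1 = 18/1
  p_2/q_2 = 305/17
  p_3/q_3 = 323/18
  p_4/q_4 = 11287/629
q_3 = 18 ≤ 30 < 629 = q_4, so the answer is 323/18.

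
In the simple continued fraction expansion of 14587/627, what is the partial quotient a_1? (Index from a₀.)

14587 = 23·627 + 166   →  a_0 = 23
627 = 3·166 + 129   →  a_1 = 3

3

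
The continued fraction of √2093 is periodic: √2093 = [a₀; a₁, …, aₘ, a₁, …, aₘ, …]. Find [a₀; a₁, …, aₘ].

a₀ = ⌊√2093⌋ = 45.
With m₀=0, d₀=1 and mₖ₊₁ = dₖaₖ − mₖ, dₖ₊₁ = (n − mₖ₊₁²)/dₖ, aₖ₊₁ = ⌊(a₀+mₖ₊₁)/dₖ₊₁⌋:
  k=1: m=45, d=68, a=1
  k=2: m=23, d=23, a=2
  k=3: m=23, d=68, a=1
  k=4: m=45, d=1, a=90
d=1 and a=2a₀=90 at k=4, so the next step gives (m, d) = (45, 68) again — its k=1 value — and the period has length 4.

[45; 1, 2, 1, 90]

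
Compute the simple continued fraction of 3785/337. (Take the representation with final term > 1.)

[11; 4, 3, 8, 3]

3785 = 11×337 + 78
337 = 4×78 + 25
78 = 3×25 + 3
25 = 8×3 + 1
3 = 3×1 + 0  (stop)
So 3785/337 = [11; 4, 3, 8, 3].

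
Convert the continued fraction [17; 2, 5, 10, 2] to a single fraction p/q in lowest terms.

4102/235

Using pₖ = aₖpₖ₋₁ + pₖ₋₂ and qₖ = aₖqₖ₋₁ + qₖ₋₂:
  k=0: a=17, p=17, q=1
  k=1: a=2, p=35, q=2
  k=2: a=5, p=192, q=11
  k=3: a=10, p=1955, q=112
  k=4: a=2, p=4102, q=235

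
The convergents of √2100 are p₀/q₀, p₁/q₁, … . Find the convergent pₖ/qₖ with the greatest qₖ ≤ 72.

1054/23

√2100 = [45; 1, 4, 1, 2, 1, 4, 1, 90, …] (period length 8).
Convergents:
  p_0/q_0 = 45/1
  p_1/q_1 = 46/1
  p_2/q_2 = 229/5
  p_3/q_3 = 275/6
  p_4/q_4 = 779/17
  p_5/q_5 = 1054/23
  p_6/q_6 = 4995/109
q_5 = 23 ≤ 72 < 109 = q_6, so the answer is 1054/23.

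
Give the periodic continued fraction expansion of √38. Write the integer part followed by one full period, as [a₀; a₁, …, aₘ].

a₀ = ⌊√38⌋ = 6.
With m₀=0, d₀=1 and mₖ₊₁ = dₖaₖ − mₖ, dₖ₊₁ = (n − mₖ₊₁²)/dₖ, aₖ₊₁ = ⌊(a₀+mₖ₊₁)/dₖ₊₁⌋:
  k=1: m=6, d=2, a=6
  k=2: m=6, d=1, a=12
d=1 and a=2a₀=12 at k=2, so the next step gives (m, d) = (6, 2) again — its k=1 value — and the period has length 2.

[6; 6, 12]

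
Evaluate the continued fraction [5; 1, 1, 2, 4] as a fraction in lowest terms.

Using pₖ = aₖpₖ₋₁ + pₖ₋₂ and qₖ = aₖqₖ₋₁ + qₖ₋₂:
  k=0: a=5, p=5, q=1
  k=1: a=1, p=6, q=1
  k=2: a=1, p=11, q=2
  k=3: a=2, p=28, q=5
  k=4: a=4, p=123, q=22

123/22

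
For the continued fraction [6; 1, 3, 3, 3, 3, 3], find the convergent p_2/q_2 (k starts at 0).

27/4

Using pₖ = aₖpₖ₋₁ + pₖ₋₂, qₖ = aₖqₖ₋₁ + qₖ₋₂ (with p₋₁=1, p₋₂=0, q₋₁=0, q₋₂=1):
  k=0: a=6, p=6, q=1
  k=1: a=1, p=7, q=1
  k=2: a=3, p=27, q=4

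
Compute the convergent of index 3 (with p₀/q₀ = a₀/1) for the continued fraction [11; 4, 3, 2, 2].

337/30

Using pₖ = aₖpₖ₋₁ + pₖ₋₂, qₖ = aₖqₖ₋₁ + qₖ₋₂ (with p₋₁=1, p₋₂=0, q₋₁=0, q₋₂=1):
  k=0: a=11, p=11, q=1
  k=1: a=4, p=45, q=4
  k=2: a=3, p=146, q=13
  k=3: a=2, p=337, q=30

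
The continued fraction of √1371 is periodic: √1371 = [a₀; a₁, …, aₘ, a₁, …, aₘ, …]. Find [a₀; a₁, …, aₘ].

a₀ = ⌊√1371⌋ = 37.
With m₀=0, d₀=1 and mₖ₊₁ = dₖaₖ − mₖ, dₖ₊₁ = (n − mₖ₊₁²)/dₖ, aₖ₊₁ = ⌊(a₀+mₖ₊₁)/dₖ₊₁⌋:
  k=1: m=37, d=2, a=37
  k=2: m=37, d=1, a=74
d=1 and a=2a₀=74 at k=2, so the next step gives (m, d) = (37, 2) again — its k=1 value — and the period has length 2.

[37; 37, 74]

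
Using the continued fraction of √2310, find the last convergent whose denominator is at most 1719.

√2310 = [48; 16, 96, …] (period length 2).
Convergents:
  p_0/q_0 = 48/1
  p_1/q_1 = 769/16
  p_2/q_2 = 73872/1537
  p_3/q_3 = 1182721/24608
q_2 = 1537 ≤ 1719 < 24608 = q_3, so the answer is 73872/1537.

73872/1537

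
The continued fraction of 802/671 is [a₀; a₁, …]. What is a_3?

802 = 1·671 + 131   →  a_0 = 1
671 = 5·131 + 16   →  a_1 = 5
131 = 8·16 + 3   →  a_2 = 8
16 = 5·3 + 1   →  a_3 = 5

5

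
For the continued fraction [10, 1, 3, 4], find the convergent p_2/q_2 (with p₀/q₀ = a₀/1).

43/4

Using pₖ = aₖpₖ₋₁ + pₖ₋₂, qₖ = aₖqₖ₋₁ + qₖ₋₂ (with p₋₁=1, p₋₂=0, q₋₁=0, q₋₂=1):
  k=0: a=10, p=10, q=1
  k=1: a=1, p=11, q=1
  k=2: a=3, p=43, q=4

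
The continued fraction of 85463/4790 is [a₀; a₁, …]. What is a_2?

85463 = 17·4790 + 4033   →  a_0 = 17
4790 = 1·4033 + 757   →  a_1 = 1
4033 = 5·757 + 248   →  a_2 = 5

5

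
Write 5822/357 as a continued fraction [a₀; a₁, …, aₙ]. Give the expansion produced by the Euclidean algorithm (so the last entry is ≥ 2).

5822 = 16·357 + 110
357 = 3·110 + 27
110 = 4·27 + 2
27 = 13·2 + 1
2 = 2·1 + 0  (stop)
So 5822/357 = [16; 3, 4, 13, 2].

[16; 3, 4, 13, 2]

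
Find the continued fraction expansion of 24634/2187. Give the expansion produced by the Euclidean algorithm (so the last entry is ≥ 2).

[11; 3, 1, 3, 1, 3, 3, 9]

24634 = 11×2187 + 577
2187 = 3×577 + 456
577 = 1×456 + 121
456 = 3×121 + 93
121 = 1×93 + 28
93 = 3×28 + 9
28 = 3×9 + 1
9 = 9×1 + 0  (stop)
So 24634/2187 = [11; 3, 1, 3, 1, 3, 3, 9].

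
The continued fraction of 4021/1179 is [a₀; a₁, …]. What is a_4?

2

4021 = 3·1179 + 484   →  a_0 = 3
1179 = 2·484 + 211   →  a_1 = 2
484 = 2·211 + 62   →  a_2 = 2
211 = 3·62 + 25   →  a_3 = 3
62 = 2·25 + 12   →  a_4 = 2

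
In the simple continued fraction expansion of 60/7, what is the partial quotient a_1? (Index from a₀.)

1

60 = 8·7 + 4   →  a_0 = 8
7 = 1·4 + 3   →  a_1 = 1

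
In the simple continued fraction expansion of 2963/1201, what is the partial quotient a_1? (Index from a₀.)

2963 = 2·1201 + 561   →  a_0 = 2
1201 = 2·561 + 79   →  a_1 = 2

2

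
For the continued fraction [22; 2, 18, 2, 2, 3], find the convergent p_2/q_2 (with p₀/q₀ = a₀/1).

Using pₖ = aₖpₖ₋₁ + pₖ₋₂, qₖ = aₖqₖ₋₁ + qₖ₋₂ (with p₋₁=1, p₋₂=0, q₋₁=0, q₋₂=1):
  k=0: a=22, p=22, q=1
  k=1: a=2, p=45, q=2
  k=2: a=18, p=832, q=37

832/37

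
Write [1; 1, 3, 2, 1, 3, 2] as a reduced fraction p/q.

193/109

Using pₖ = aₖpₖ₋₁ + pₖ₋₂ and qₖ = aₖqₖ₋₁ + qₖ₋₂:
  k=0: a=1, p=1, q=1
  k=1: a=1, p=2, q=1
  k=2: a=3, p=7, q=4
  k=3: a=2, p=16, q=9
  k=4: a=1, p=23, q=13
  k=5: a=3, p=85, q=48
  k=6: a=2, p=193, q=109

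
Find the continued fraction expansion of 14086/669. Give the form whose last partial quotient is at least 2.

[21; 18, 12, 3]

14086 = 21×669 + 37
669 = 18×37 + 3
37 = 12×3 + 1
3 = 3×1 + 0  (stop)
So 14086/669 = [21; 18, 12, 3].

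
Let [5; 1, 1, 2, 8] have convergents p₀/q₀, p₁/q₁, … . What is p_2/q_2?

11/2

Using pₖ = aₖpₖ₋₁ + pₖ₋₂, qₖ = aₖqₖ₋₁ + qₖ₋₂ (with p₋₁=1, p₋₂=0, q₋₁=0, q₋₂=1):
  k=0: a=5, p=5, q=1
  k=1: a=1, p=6, q=1
  k=2: a=1, p=11, q=2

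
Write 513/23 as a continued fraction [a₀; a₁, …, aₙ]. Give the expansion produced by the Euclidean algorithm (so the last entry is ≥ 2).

[22; 3, 3, 2]

513 = 22·23 + 7
23 = 3·7 + 2
7 = 3·2 + 1
2 = 2·1 + 0  (stop)
So 513/23 = [22; 3, 3, 2].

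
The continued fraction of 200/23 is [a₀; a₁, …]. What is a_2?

200 = 8·23 + 16   →  a_0 = 8
23 = 1·16 + 7   →  a_1 = 1
16 = 2·7 + 2   →  a_2 = 2

2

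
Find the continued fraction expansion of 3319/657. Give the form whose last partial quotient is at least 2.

3319 = 5*657 + 34
657 = 19*34 + 11
34 = 3*11 + 1
11 = 11*1 + 0  (stop)
So 3319/657 = [5; 19, 3, 11].

[5; 19, 3, 11]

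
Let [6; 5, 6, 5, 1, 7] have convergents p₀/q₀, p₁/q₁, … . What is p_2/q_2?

192/31

Using pₖ = aₖpₖ₋₁ + pₖ₋₂, qₖ = aₖqₖ₋₁ + qₖ₋₂ (with p₋₁=1, p₋₂=0, q₋₁=0, q₋₂=1):
  k=0: a=6, p=6, q=1
  k=1: a=5, p=31, q=5
  k=2: a=6, p=192, q=31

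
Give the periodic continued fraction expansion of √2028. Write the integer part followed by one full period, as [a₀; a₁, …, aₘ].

a₀ = ⌊√2028⌋ = 45.
With m₀=0, d₀=1 and mₖ₊₁ = dₖaₖ − mₖ, dₖ₊₁ = (n − mₖ₊₁²)/dₖ, aₖ₊₁ = ⌊(a₀+mₖ₊₁)/dₖ₊₁⌋:
  k=1: m=45, d=3, a=30
  k=2: m=45, d=1, a=90
d=1 and a=2a₀=90 at k=2, so the next step gives (m, d) = (45, 3) again — its k=1 value — and the period has length 2.

[45; 30, 90]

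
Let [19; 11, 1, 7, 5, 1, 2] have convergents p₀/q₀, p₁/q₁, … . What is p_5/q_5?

Using pₖ = aₖpₖ₋₁ + pₖ₋₂, qₖ = aₖqₖ₋₁ + qₖ₋₂ (with p₋₁=1, p₋₂=0, q₋₁=0, q₋₂=1):
  k=0: a=19, p=19, q=1
  k=1: a=11, p=210, q=11
  k=2: a=1, p=229, q=12
  k=3: a=7, p=1813, q=95
  k=4: a=5, p=9294, q=487
  k=5: a=1, p=11107, q=582

11107/582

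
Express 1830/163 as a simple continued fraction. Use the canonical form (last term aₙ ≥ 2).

1830 = 11*163 + 37
163 = 4*37 + 15
37 = 2*15 + 7
15 = 2*7 + 1
7 = 7*1 + 0  (stop)
So 1830/163 = [11; 4, 2, 2, 7].

[11; 4, 2, 2, 7]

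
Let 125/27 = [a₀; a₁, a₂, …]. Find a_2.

125 = 4·27 + 17   →  a_0 = 4
27 = 1·17 + 10   →  a_1 = 1
17 = 1·10 + 7   →  a_2 = 1

1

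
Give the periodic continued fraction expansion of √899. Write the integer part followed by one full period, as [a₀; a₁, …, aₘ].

[29; 1, 58]

a₀ = ⌊√899⌋ = 29.
With m₀=0, d₀=1 and mₖ₊₁ = dₖaₖ − mₖ, dₖ₊₁ = (n − mₖ₊₁²)/dₖ, aₖ₊₁ = ⌊(a₀+mₖ₊₁)/dₖ₊₁⌋:
  k=1: m=29, d=58, a=1
  k=2: m=29, d=1, a=58
d=1 and a=2a₀=58 at k=2, so the next step gives (m, d) = (29, 58) again — its k=1 value — and the period has length 2.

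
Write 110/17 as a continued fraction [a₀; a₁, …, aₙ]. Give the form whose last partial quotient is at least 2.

110 = 6·17 + 8
17 = 2·8 + 1
8 = 8·1 + 0  (stop)
So 110/17 = [6; 2, 8].

[6; 2, 8]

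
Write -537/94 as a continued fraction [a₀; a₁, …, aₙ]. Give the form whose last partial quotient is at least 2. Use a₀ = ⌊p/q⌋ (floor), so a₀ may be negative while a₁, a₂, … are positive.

-537 = -6*94 + 27
94 = 3*27 + 13
27 = 2*13 + 1
13 = 13*1 + 0  (stop)
So -537/94 = [-6; 3, 2, 13].

[-6; 3, 2, 13]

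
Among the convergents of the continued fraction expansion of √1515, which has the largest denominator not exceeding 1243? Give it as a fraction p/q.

39429/1013

√1515 = [38; 1, 11, 1, 76, …] (period length 4).
Convergents:
  p_0/q_0 = 38/1
  p_1/q_1 = 39/1
  p_2/q_2 = 467/12
  p_3/q_3 = 506/13
  p_4/q_4 = 38923/1000
  p_5/q_5 = 39429/1013
  p_6/q_6 = 472642/12143
q_5 = 1013 ≤ 1243 < 12143 = q_6, so the answer is 39429/1013.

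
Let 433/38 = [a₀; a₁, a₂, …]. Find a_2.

1

433 = 11·38 + 15   →  a_0 = 11
38 = 2·15 + 8   →  a_1 = 2
15 = 1·8 + 7   →  a_2 = 1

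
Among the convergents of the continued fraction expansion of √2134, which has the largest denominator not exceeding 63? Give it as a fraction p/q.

√2134 = [46; 5, 8, 5, 92, …] (period length 4).
Convergents:
  p_0/q_0 = 46/1
  p_1/q_1 = 231/5
  p_2/q_2 = 1894/41
  p_3/q_3 = 9701/210
q_2 = 41 ≤ 63 < 210 = q_3, so the answer is 1894/41.

1894/41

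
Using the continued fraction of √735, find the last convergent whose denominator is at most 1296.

√735 = [27; 9, 54, …] (period length 2).
Convergents:
  p_0/q_0 = 27/1
  p_1/q_1 = 244/9
  p_2/q_2 = 13203/487
  p_3/q_3 = 119071/4392
q_2 = 487 ≤ 1296 < 4392 = q_3, so the answer is 13203/487.

13203/487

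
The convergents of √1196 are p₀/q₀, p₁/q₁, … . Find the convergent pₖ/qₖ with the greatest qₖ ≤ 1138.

28877/835

√1196 = [34; 1, 1, 2, 1, 1, 68, …] (period length 6).
Convergents:
  p_0/q_0 = 34/1
  p_1/q_1 = 35/1
  p_2/q_2 = 69/2
  p_3/q_3 = 173/5
  p_4/q_4 = 242/7
  p_5/q_5 = 415/12
  p_6/q_6 = 28462/823
  p_7/q_7 = 28877/835
  p_8/q_8 = 57339/1658
q_7 = 835 ≤ 1138 < 1658 = q_8, so the answer is 28877/835.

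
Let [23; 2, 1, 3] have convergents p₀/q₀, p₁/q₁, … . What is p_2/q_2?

Using pₖ = aₖpₖ₋₁ + pₖ₋₂, qₖ = aₖqₖ₋₁ + qₖ₋₂ (with p₋₁=1, p₋₂=0, q₋₁=0, q₋₂=1):
  k=0: a=23, p=23, q=1
  k=1: a=2, p=47, q=2
  k=2: a=1, p=70, q=3

70/3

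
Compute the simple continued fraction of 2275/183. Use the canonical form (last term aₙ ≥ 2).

2275 = 12×183 + 79
183 = 2×79 + 25
79 = 3×25 + 4
25 = 6×4 + 1
4 = 4×1 + 0  (stop)
So 2275/183 = [12; 2, 3, 6, 4].

[12; 2, 3, 6, 4]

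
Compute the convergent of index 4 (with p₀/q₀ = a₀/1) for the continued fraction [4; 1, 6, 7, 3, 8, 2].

Using pₖ = aₖpₖ₋₁ + pₖ₋₂, qₖ = aₖqₖ₋₁ + qₖ₋₂ (with p₋₁=1, p₋₂=0, q₋₁=0, q₋₂=1):
  k=0: a=4, p=4, q=1
  k=1: a=1, p=5, q=1
  k=2: a=6, p=34, q=7
  k=3: a=7, p=243, q=50
  k=4: a=3, p=763, q=157

763/157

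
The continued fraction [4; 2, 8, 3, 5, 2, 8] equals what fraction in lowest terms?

Using pₖ = aₖpₖ₋₁ + pₖ₋₂ and qₖ = aₖqₖ₋₁ + qₖ₋₂:
  k=0: a=4, p=4, q=1
  k=1: a=2, p=9, q=2
  k=2: a=8, p=76, q=17
  k=3: a=3, p=237, q=53
  k=4: a=5, p=1261, q=282
  k=5: a=2, p=2759, q=617
  k=6: a=8, p=23333, q=5218

23333/5218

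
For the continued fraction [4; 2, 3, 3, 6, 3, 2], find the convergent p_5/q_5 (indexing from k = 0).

2031/458

Using pₖ = aₖpₖ₋₁ + pₖ₋₂, qₖ = aₖqₖ₋₁ + qₖ₋₂ (with p₋₁=1, p₋₂=0, q₋₁=0, q₋₂=1):
  k=0: a=4, p=4, q=1
  k=1: a=2, p=9, q=2
  k=2: a=3, p=31, q=7
  k=3: a=3, p=102, q=23
  k=4: a=6, p=643, q=145
  k=5: a=3, p=2031, q=458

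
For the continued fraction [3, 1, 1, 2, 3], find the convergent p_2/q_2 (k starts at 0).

7/2

Using pₖ = aₖpₖ₋₁ + pₖ₋₂, qₖ = aₖqₖ₋₁ + qₖ₋₂ (with p₋₁=1, p₋₂=0, q₋₁=0, q₋₂=1):
  k=0: a=3, p=3, q=1
  k=1: a=1, p=4, q=1
  k=2: a=1, p=7, q=2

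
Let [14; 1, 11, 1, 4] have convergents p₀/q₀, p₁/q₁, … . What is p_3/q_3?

Using pₖ = aₖpₖ₋₁ + pₖ₋₂, qₖ = aₖqₖ₋₁ + qₖ₋₂ (with p₋₁=1, p₋₂=0, q₋₁=0, q₋₂=1):
  k=0: a=14, p=14, q=1
  k=1: a=1, p=15, q=1
  k=2: a=11, p=179, q=12
  k=3: a=1, p=194, q=13

194/13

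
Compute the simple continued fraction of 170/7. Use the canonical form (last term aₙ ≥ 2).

[24; 3, 2]

170 = 24×7 + 2
7 = 3×2 + 1
2 = 2×1 + 0  (stop)
So 170/7 = [24; 3, 2].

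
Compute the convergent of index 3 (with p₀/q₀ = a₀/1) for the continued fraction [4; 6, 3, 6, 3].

499/120

Using pₖ = aₖpₖ₋₁ + pₖ₋₂, qₖ = aₖqₖ₋₁ + qₖ₋₂ (with p₋₁=1, p₋₂=0, q₋₁=0, q₋₂=1):
  k=0: a=4, p=4, q=1
  k=1: a=6, p=25, q=6
  k=2: a=3, p=79, q=19
  k=3: a=6, p=499, q=120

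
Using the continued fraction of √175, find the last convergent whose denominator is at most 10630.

√175 = [13; 4, 2, 1, 2, 4, 26, …] (period length 6).
Convergents:
  p_0/q_0 = 13/1
  p_1/q_1 = 53/4
  p_2/q_2 = 119/9
  p_3/q_3 = 172/13
  p_4/q_4 = 463/35
  p_5/q_5 = 2024/153
  p_6/q_6 = 53087/4013
  p_7/q_7 = 214372/16205
q_6 = 4013 ≤ 10630 < 16205 = q_7, so the answer is 53087/4013.

53087/4013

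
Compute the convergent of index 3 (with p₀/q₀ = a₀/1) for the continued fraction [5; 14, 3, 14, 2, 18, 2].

Using pₖ = aₖpₖ₋₁ + pₖ₋₂, qₖ = aₖqₖ₋₁ + qₖ₋₂ (with p₋₁=1, p₋₂=0, q₋₁=0, q₋₂=1):
  k=0: a=5, p=5, q=1
  k=1: a=14, p=71, q=14
  k=2: a=3, p=218, q=43
  k=3: a=14, p=3123, q=616

3123/616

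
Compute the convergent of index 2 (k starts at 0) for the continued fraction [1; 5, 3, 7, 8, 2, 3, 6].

Using pₖ = aₖpₖ₋₁ + pₖ₋₂, qₖ = aₖqₖ₋₁ + qₖ₋₂ (with p₋₁=1, p₋₂=0, q₋₁=0, q₋₂=1):
  k=0: a=1, p=1, q=1
  k=1: a=5, p=6, q=5
  k=2: a=3, p=19, q=16

19/16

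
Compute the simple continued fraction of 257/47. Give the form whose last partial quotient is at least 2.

[5; 2, 7, 3]

257 = 5·47 + 22
47 = 2·22 + 3
22 = 7·3 + 1
3 = 3·1 + 0  (stop)
So 257/47 = [5; 2, 7, 3].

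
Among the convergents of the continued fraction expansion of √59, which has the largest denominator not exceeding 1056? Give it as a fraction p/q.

7781/1013

√59 = [7; 1, 2, 7, 2, 1, 14, …] (period length 6).
Convergents:
  p_0/q_0 = 7/1
  p_1/q_1 = 8/1
  p_2/q_2 = 23/3
  p_3/q_3 = 169/22
  p_4/q_4 = 361/47
  p_5/q_5 = 530/69
  p_6/q_6 = 7781/1013
  p_7/q_7 = 8311/1082
q_6 = 1013 ≤ 1056 < 1082 = q_7, so the answer is 7781/1013.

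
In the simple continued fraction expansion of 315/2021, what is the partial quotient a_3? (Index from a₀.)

315 = 0·2021 + 315   →  a_0 = 0
2021 = 6·315 + 131   →  a_1 = 6
315 = 2·131 + 53   →  a_2 = 2
131 = 2·53 + 25   →  a_3 = 2

2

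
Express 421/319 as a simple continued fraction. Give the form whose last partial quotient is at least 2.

421 = 1·319 + 102
319 = 3·102 + 13
102 = 7·13 + 11
13 = 1·11 + 2
11 = 5·2 + 1
2 = 2·1 + 0  (stop)
So 421/319 = [1; 3, 7, 1, 5, 2].

[1; 3, 7, 1, 5, 2]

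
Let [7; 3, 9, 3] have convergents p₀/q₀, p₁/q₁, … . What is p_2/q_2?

205/28

Using pₖ = aₖpₖ₋₁ + pₖ₋₂, qₖ = aₖqₖ₋₁ + qₖ₋₂ (with p₋₁=1, p₋₂=0, q₋₁=0, q₋₂=1):
  k=0: a=7, p=7, q=1
  k=1: a=3, p=22, q=3
  k=2: a=9, p=205, q=28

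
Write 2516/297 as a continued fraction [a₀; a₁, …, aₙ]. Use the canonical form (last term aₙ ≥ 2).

[8; 2, 8, 4, 4]

2516 = 8·297 + 140
297 = 2·140 + 17
140 = 8·17 + 4
17 = 4·4 + 1
4 = 4·1 + 0  (stop)
So 2516/297 = [8; 2, 8, 4, 4].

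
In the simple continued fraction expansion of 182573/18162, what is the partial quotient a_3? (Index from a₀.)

182573 = 10·18162 + 953   →  a_0 = 10
18162 = 19·953 + 55   →  a_1 = 19
953 = 17·55 + 18   →  a_2 = 17
55 = 3·18 + 1   →  a_3 = 3

3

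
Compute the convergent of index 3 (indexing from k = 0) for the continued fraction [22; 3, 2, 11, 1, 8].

Using pₖ = aₖpₖ₋₁ + pₖ₋₂, qₖ = aₖqₖ₋₁ + qₖ₋₂ (with p₋₁=1, p₋₂=0, q₋₁=0, q₋₂=1):
  k=0: a=22, p=22, q=1
  k=1: a=3, p=67, q=3
  k=2: a=2, p=156, q=7
  k=3: a=11, p=1783, q=80

1783/80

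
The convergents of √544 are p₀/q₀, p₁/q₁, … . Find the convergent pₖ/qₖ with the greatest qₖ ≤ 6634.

√544 = [23; 3, 11, 3, 46, …] (period length 4).
Convergents:
  p_0/q_0 = 23/1
  p_1/q_1 = 70/3
  p_2/q_2 = 793/34
  p_3/q_3 = 2449/105
  p_4/q_4 = 113447/4864
  p_5/q_5 = 342790/14697
q_4 = 4864 ≤ 6634 < 14697 = q_5, so the answer is 113447/4864.

113447/4864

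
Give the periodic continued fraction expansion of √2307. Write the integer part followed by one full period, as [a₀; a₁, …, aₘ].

[48; 32, 96]

a₀ = ⌊√2307⌋ = 48.
With m₀=0, d₀=1 and mₖ₊₁ = dₖaₖ − mₖ, dₖ₊₁ = (n − mₖ₊₁²)/dₖ, aₖ₊₁ = ⌊(a₀+mₖ₊₁)/dₖ₊₁⌋:
  k=1: m=48, d=3, a=32
  k=2: m=48, d=1, a=96
d=1 and a=2a₀=96 at k=2, so the next step gives (m, d) = (48, 3) again — its k=1 value — and the period has length 2.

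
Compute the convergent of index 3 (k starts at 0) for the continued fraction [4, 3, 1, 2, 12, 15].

47/11

Using pₖ = aₖpₖ₋₁ + pₖ₋₂, qₖ = aₖqₖ₋₁ + qₖ₋₂ (with p₋₁=1, p₋₂=0, q₋₁=0, q₋₂=1):
  k=0: a=4, p=4, q=1
  k=1: a=3, p=13, q=3
  k=2: a=1, p=17, q=4
  k=3: a=2, p=47, q=11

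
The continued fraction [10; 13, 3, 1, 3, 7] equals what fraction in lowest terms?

14569/1446

Fold from the inside: start with 7/1.
  3 + 1/7 = 22/7
  1 + 7/22 = 29/22
  3 + 22/29 = 109/29
  13 + 29/109 = 1446/109
  10 + 109/1446 = 14569/1446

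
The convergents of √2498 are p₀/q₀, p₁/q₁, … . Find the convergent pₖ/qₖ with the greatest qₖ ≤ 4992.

247351/4949

√2498 = [49; 1, 48, 1, 98, …] (period length 4).
Convergents:
  p_0/q_0 = 49/1
  p_1/q_1 = 50/1
  p_2/q_2 = 2449/49
  p_3/q_3 = 2499/50
  p_4/q_4 = 247351/4949
  p_5/q_5 = 249850/4999
q_4 = 4949 ≤ 4992 < 4999 = q_5, so the answer is 247351/4949.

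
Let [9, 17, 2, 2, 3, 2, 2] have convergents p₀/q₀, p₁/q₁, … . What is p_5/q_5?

Using pₖ = aₖpₖ₋₁ + pₖ₋₂, qₖ = aₖqₖ₋₁ + qₖ₋₂ (with p₋₁=1, p₋₂=0, q₋₁=0, q₋₂=1):
  k=0: a=9, p=9, q=1
  k=1: a=17, p=154, q=17
  k=2: a=2, p=317, q=35
  k=3: a=2, p=788, q=87
  k=4: a=3, p=2681, q=296
  k=5: a=2, p=6150, q=679

6150/679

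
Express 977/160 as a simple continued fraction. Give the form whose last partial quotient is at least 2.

[6; 9, 2, 2, 3]

977 = 6·160 + 17
160 = 9·17 + 7
17 = 2·7 + 3
7 = 2·3 + 1
3 = 3·1 + 0  (stop)
So 977/160 = [6; 9, 2, 2, 3].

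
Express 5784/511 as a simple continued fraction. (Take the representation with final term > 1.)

5784 = 11*511 + 163
511 = 3*163 + 22
163 = 7*22 + 9
22 = 2*9 + 4
9 = 2*4 + 1
4 = 4*1 + 0  (stop)
So 5784/511 = [11; 3, 7, 2, 2, 4].

[11; 3, 7, 2, 2, 4]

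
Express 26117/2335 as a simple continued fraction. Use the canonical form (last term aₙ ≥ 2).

26117 = 11×2335 + 432
2335 = 5×432 + 175
432 = 2×175 + 82
175 = 2×82 + 11
82 = 7×11 + 5
11 = 2×5 + 1
5 = 5×1 + 0  (stop)
So 26117/2335 = [11; 5, 2, 2, 7, 2, 5].

[11; 5, 2, 2, 7, 2, 5]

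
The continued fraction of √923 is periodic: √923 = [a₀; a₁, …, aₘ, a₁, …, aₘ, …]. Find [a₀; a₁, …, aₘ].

a₀ = ⌊√923⌋ = 30.
With m₀=0, d₀=1 and mₖ₊₁ = dₖaₖ − mₖ, dₖ₊₁ = (n − mₖ₊₁²)/dₖ, aₖ₊₁ = ⌊(a₀+mₖ₊₁)/dₖ₊₁⌋:
  k=1: m=30, d=23, a=2
  k=2: m=16, d=29, a=1
  k=3: m=13, d=26, a=1
  k=4: m=13, d=29, a=1
  k=5: m=16, d=23, a=2
  k=6: m=30, d=1, a=60
d=1 and a=2a₀=60 at k=6, so the next step gives (m, d) = (30, 23) again — its k=1 value — and the period has length 6.

[30; 2, 1, 1, 1, 2, 60]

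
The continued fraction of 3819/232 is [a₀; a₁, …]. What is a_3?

3819 = 16·232 + 107   →  a_0 = 16
232 = 2·107 + 18   →  a_1 = 2
107 = 5·18 + 17   →  a_2 = 5
18 = 1·17 + 1   →  a_3 = 1

1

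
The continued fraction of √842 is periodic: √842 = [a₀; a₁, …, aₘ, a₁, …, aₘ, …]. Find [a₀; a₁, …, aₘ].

a₀ = ⌊√842⌋ = 29.
With m₀=0, d₀=1 and mₖ₊₁ = dₖaₖ − mₖ, dₖ₊₁ = (n − mₖ₊₁²)/dₖ, aₖ₊₁ = ⌊(a₀+mₖ₊₁)/dₖ₊₁⌋:
  k=1: m=29, d=1, a=58
d=1 and a=2a₀=58 at k=1, so the next step gives (m, d) = (29, 1) again — its k=1 value — and the period has length 1.

[29; 58]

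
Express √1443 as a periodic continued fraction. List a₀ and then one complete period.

[37; 1, 74]

a₀ = ⌊√1443⌋ = 37.
With m₀=0, d₀=1 and mₖ₊₁ = dₖaₖ − mₖ, dₖ₊₁ = (n − mₖ₊₁²)/dₖ, aₖ₊₁ = ⌊(a₀+mₖ₊₁)/dₖ₊₁⌋:
  k=1: m=37, d=74, a=1
  k=2: m=37, d=1, a=74
d=1 and a=2a₀=74 at k=2, so the next step gives (m, d) = (37, 74) again — its k=1 value — and the period has length 2.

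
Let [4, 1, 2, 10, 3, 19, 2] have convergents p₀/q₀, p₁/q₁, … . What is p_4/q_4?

Using pₖ = aₖpₖ₋₁ + pₖ₋₂, qₖ = aₖqₖ₋₁ + qₖ₋₂ (with p₋₁=1, p₋₂=0, q₋₁=0, q₋₂=1):
  k=0: a=4, p=4, q=1
  k=1: a=1, p=5, q=1
  k=2: a=2, p=14, q=3
  k=3: a=10, p=145, q=31
  k=4: a=3, p=449, q=96

449/96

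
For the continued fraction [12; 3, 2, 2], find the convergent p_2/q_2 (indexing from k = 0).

86/7

Using pₖ = aₖpₖ₋₁ + pₖ₋₂, qₖ = aₖqₖ₋₁ + qₖ₋₂ (with p₋₁=1, p₋₂=0, q₋₁=0, q₋₂=1):
  k=0: a=12, p=12, q=1
  k=1: a=3, p=37, q=3
  k=2: a=2, p=86, q=7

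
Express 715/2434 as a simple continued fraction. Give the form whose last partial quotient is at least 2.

[0; 3, 2, 2, 9, 7, 2]

715 = 0·2434 + 715
2434 = 3·715 + 289
715 = 2·289 + 137
289 = 2·137 + 15
137 = 9·15 + 2
15 = 7·2 + 1
2 = 2·1 + 0  (stop)
So 715/2434 = [0; 3, 2, 2, 9, 7, 2].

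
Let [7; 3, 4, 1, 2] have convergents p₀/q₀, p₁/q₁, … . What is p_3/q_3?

Using pₖ = aₖpₖ₋₁ + pₖ₋₂, qₖ = aₖqₖ₋₁ + qₖ₋₂ (with p₋₁=1, p₋₂=0, q₋₁=0, q₋₂=1):
  k=0: a=7, p=7, q=1
  k=1: a=3, p=22, q=3
  k=2: a=4, p=95, q=13
  k=3: a=1, p=117, q=16

117/16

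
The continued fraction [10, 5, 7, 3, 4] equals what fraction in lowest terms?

4975/488

Using pₖ = aₖpₖ₋₁ + pₖ₋₂ and qₖ = aₖqₖ₋₁ + qₖ₋₂:
  k=0: a=10, p=10, q=1
  k=1: a=5, p=51, q=5
  k=2: a=7, p=367, q=36
  k=3: a=3, p=1152, q=113
  k=4: a=4, p=4975, q=488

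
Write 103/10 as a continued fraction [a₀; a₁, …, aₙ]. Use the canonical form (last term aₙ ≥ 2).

[10; 3, 3]

103 = 10×10 + 3
10 = 3×3 + 1
3 = 3×1 + 0  (stop)
So 103/10 = [10; 3, 3].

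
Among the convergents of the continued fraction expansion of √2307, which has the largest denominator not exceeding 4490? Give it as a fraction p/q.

√2307 = [48; 32, 96, …] (period length 2).
Convergents:
  p_0/q_0 = 48/1
  p_1/q_1 = 1537/32
  p_2/q_2 = 147600/3073
  p_3/q_3 = 4724737/98368
q_2 = 3073 ≤ 4490 < 98368 = q_3, so the answer is 147600/3073.

147600/3073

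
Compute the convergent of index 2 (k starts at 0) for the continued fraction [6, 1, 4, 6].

34/5

Using pₖ = aₖpₖ₋₁ + pₖ₋₂, qₖ = aₖqₖ₋₁ + qₖ₋₂ (with p₋₁=1, p₋₂=0, q₋₁=0, q₋₂=1):
  k=0: a=6, p=6, q=1
  k=1: a=1, p=7, q=1
  k=2: a=4, p=34, q=5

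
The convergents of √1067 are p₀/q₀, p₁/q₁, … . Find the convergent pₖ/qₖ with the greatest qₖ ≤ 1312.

19207/588

√1067 = [32; 1, 1, 1, 64, …] (period length 4).
Convergents:
  p_0/q_0 = 32/1
  p_1/q_1 = 33/1
  p_2/q_2 = 65/2
  p_3/q_3 = 98/3
  p_4/q_4 = 6337/194
  p_5/q_5 = 6435/197
  p_6/q_6 = 12772/391
  p_7/q_7 = 19207/588
  p_8/q_8 = 1242020/38023
q_7 = 588 ≤ 1312 < 38023 = q_8, so the answer is 19207/588.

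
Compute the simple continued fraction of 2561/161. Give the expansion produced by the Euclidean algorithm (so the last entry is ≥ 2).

[15; 1, 9, 1, 2, 1, 3]

2561 = 15×161 + 146
161 = 1×146 + 15
146 = 9×15 + 11
15 = 1×11 + 4
11 = 2×4 + 3
4 = 1×3 + 1
3 = 3×1 + 0  (stop)
So 2561/161 = [15; 1, 9, 1, 2, 1, 3].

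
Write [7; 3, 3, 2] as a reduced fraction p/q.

168/23

Using pₖ = aₖpₖ₋₁ + pₖ₋₂ and qₖ = aₖqₖ₋₁ + qₖ₋₂:
  k=0: a=7, p=7, q=1
  k=1: a=3, p=22, q=3
  k=2: a=3, p=73, q=10
  k=3: a=2, p=168, q=23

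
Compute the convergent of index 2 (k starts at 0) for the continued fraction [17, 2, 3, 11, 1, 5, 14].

Using pₖ = aₖpₖ₋₁ + pₖ₋₂, qₖ = aₖqₖ₋₁ + qₖ₋₂ (with p₋₁=1, p₋₂=0, q₋₁=0, q₋₂=1):
  k=0: a=17, p=17, q=1
  k=1: a=2, p=35, q=2
  k=2: a=3, p=122, q=7

122/7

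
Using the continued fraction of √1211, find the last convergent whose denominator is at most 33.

174/5

√1211 = [34; 1, 3, 1, 68, …] (period length 4).
Convergents:
  p_0/q_0 = 34/1
  p_1/q_1 = 35/1
  p_2/q_2 = 139/4
  p_3/q_3 = 174/5
  p_4/q_4 = 11971/344
q_3 = 5 ≤ 33 < 344 = q_4, so the answer is 174/5.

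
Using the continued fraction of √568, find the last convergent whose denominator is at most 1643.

√568 = [23; 1, 4, 1, 46, …] (period length 4).
Convergents:
  p_0/q_0 = 23/1
  p_1/q_1 = 24/1
  p_2/q_2 = 119/5
  p_3/q_3 = 143/6
  p_4/q_4 = 6697/281
  p_5/q_5 = 6840/287
  p_6/q_6 = 34057/1429
  p_7/q_7 = 40897/1716
q_6 = 1429 ≤ 1643 < 1716 = q_7, so the answer is 34057/1429.

34057/1429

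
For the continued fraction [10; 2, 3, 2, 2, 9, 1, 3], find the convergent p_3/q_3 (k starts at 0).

Using pₖ = aₖpₖ₋₁ + pₖ₋₂, qₖ = aₖqₖ₋₁ + qₖ₋₂ (with p₋₁=1, p₋₂=0, q₋₁=0, q₋₂=1):
  k=0: a=10, p=10, q=1
  k=1: a=2, p=21, q=2
  k=2: a=3, p=73, q=7
  k=3: a=2, p=167, q=16

167/16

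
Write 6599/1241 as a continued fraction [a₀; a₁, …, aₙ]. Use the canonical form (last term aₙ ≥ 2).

[5; 3, 6, 1, 2, 9, 2]

6599 = 5·1241 + 394
1241 = 3·394 + 59
394 = 6·59 + 40
59 = 1·40 + 19
40 = 2·19 + 2
19 = 9·2 + 1
2 = 2·1 + 0  (stop)
So 6599/1241 = [5; 3, 6, 1, 2, 9, 2].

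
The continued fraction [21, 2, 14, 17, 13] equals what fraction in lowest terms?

138865/6464

Using pₖ = aₖpₖ₋₁ + pₖ₋₂ and qₖ = aₖqₖ₋₁ + qₖ₋₂:
  k=0: a=21, p=21, q=1
  k=1: a=2, p=43, q=2
  k=2: a=14, p=623, q=29
  k=3: a=17, p=10634, q=495
  k=4: a=13, p=138865, q=6464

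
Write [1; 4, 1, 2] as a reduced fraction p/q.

Fold from the inside: start with 2/1.
  1 + 1/2 = 3/2
  4 + 2/3 = 14/3
  1 + 3/14 = 17/14

17/14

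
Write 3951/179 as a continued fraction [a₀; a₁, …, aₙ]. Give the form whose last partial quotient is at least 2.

3951 = 22*179 + 13
179 = 13*13 + 10
13 = 1*10 + 3
10 = 3*3 + 1
3 = 3*1 + 0  (stop)
So 3951/179 = [22; 13, 1, 3, 3].

[22; 13, 1, 3, 3]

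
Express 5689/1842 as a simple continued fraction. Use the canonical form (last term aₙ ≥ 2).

5689 = 3*1842 + 163
1842 = 11*163 + 49
163 = 3*49 + 16
49 = 3*16 + 1
16 = 16*1 + 0  (stop)
So 5689/1842 = [3; 11, 3, 3, 16].

[3; 11, 3, 3, 16]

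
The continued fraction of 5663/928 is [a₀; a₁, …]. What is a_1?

5663 = 6·928 + 95   →  a_0 = 6
928 = 9·95 + 73   →  a_1 = 9

9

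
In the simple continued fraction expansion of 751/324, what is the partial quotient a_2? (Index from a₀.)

6

751 = 2·324 + 103   →  a_0 = 2
324 = 3·103 + 15   →  a_1 = 3
103 = 6·15 + 13   →  a_2 = 6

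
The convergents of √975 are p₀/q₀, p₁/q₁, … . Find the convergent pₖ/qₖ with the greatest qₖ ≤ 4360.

√975 = [31; 4, 2, 4, 62, …] (period length 4).
Convergents:
  p_0/q_0 = 31/1
  p_1/q_1 = 125/4
  p_2/q_2 = 281/9
  p_3/q_3 = 1249/40
  p_4/q_4 = 77719/2489
  p_5/q_5 = 312125/9996
q_4 = 2489 ≤ 4360 < 9996 = q_5, so the answer is 77719/2489.

77719/2489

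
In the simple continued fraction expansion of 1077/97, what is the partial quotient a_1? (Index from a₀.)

1077 = 11·97 + 10   →  a_0 = 11
97 = 9·10 + 7   →  a_1 = 9

9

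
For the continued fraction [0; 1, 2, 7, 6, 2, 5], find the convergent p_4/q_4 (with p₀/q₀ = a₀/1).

Using pₖ = aₖpₖ₋₁ + pₖ₋₂, qₖ = aₖqₖ₋₁ + qₖ₋₂ (with p₋₁=1, p₋₂=0, q₋₁=0, q₋₂=1):
  k=0: a=0, p=0, q=1
  k=1: a=1, p=1, q=1
  k=2: a=2, p=2, q=3
  k=3: a=7, p=15, q=22
  k=4: a=6, p=92, q=135

92/135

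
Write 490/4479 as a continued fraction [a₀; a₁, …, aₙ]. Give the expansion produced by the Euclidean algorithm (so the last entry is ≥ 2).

490 = 0×4479 + 490
4479 = 9×490 + 69
490 = 7×69 + 7
69 = 9×7 + 6
7 = 1×6 + 1
6 = 6×1 + 0  (stop)
So 490/4479 = [0; 9, 7, 9, 1, 6].

[0; 9, 7, 9, 1, 6]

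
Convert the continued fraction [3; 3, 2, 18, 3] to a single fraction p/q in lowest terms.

Using pₖ = aₖpₖ₋₁ + pₖ₋₂ and qₖ = aₖqₖ₋₁ + qₖ₋₂:
  k=0: a=3, p=3, q=1
  k=1: a=3, p=10, q=3
  k=2: a=2, p=23, q=7
  k=3: a=18, p=424, q=129
  k=4: a=3, p=1295, q=394

1295/394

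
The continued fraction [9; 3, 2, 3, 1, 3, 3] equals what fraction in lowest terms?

Fold from the inside: start with 3/1.
  3 + 1/3 = 10/3
  1 + 3/10 = 13/10
  3 + 10/13 = 49/13
  2 + 13/49 = 111/49
  3 + 49/111 = 382/111
  9 + 111/382 = 3549/382

3549/382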